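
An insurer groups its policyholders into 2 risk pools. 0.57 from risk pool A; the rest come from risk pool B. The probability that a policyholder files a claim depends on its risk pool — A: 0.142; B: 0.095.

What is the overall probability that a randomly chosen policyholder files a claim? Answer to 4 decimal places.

P(C) ≈ 0.1218

P(B) = 1 − (0.57) = 0.43.
Using total probability over the partition,
P(C) = P(C|A)·P(A) + P(C|B)·P(B)
      = 0.142·0.57 + 0.095·0.43
      = 0.08094 + 0.04085 = 0.12179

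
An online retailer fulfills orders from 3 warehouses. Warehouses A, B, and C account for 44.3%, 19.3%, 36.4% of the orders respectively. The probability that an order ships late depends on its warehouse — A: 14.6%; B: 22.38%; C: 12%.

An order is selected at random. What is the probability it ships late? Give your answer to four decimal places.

P(L) = P(L|A)·P(A) + P(L|B)·P(B) + P(L|C)·P(C)
      = 0.146·0.443 + 0.2238·0.193 + 0.12·0.364
      = 0.064678 + 0.0431934 + 0.04368 = 0.1515514

0.1516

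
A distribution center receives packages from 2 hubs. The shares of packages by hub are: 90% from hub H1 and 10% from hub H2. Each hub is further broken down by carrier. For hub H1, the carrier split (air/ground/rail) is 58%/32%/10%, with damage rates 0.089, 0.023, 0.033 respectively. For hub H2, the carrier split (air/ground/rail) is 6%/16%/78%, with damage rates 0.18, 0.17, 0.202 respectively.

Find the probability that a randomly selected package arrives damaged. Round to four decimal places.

P(D) ≈ 0.0756

P(D|H1) = 0.58·0.089 + 0.32·0.023 + 0.1·0.033 = 0.05162 + 0.00736 + 0.0033 = 0.06228
P(D|H2) = 0.06·0.18 + 0.16·0.17 + 0.78·0.202 = 0.0108 + 0.0272 + 0.15756 = 0.19556
Then overall,
P(D) = 0.9·0.06228 + 0.1·0.19556
      = 0.056052 + 0.019556 = 0.075608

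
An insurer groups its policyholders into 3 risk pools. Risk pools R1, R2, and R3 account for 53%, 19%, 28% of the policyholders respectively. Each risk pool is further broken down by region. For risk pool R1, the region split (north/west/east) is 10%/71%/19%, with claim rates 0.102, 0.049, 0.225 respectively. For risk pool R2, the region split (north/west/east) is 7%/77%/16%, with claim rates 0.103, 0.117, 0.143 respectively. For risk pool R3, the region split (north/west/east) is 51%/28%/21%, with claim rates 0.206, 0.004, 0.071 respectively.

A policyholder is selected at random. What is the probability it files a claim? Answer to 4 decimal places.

P(C) ≈ 0.1032

P(C|R1) = 0.1·0.102 + 0.71·0.049 + 0.19·0.225 = 0.0102 + 0.03479 + 0.04275 = 0.08774
P(C|R2) = 0.07·0.103 + 0.77·0.117 + 0.16·0.143 = 0.00721 + 0.09009 + 0.02288 = 0.12018
P(C|R3) = 0.51·0.206 + 0.28·0.004 + 0.21·0.071 = 0.10506 + 0.00112 + 0.01491 = 0.12109
By total probability over the outer partition,
P(C) = 0.53·0.08774 + 0.19·0.12018 + 0.28·0.12109
      = 0.0465022 + 0.0228342 + 0.0339052 = 0.1032416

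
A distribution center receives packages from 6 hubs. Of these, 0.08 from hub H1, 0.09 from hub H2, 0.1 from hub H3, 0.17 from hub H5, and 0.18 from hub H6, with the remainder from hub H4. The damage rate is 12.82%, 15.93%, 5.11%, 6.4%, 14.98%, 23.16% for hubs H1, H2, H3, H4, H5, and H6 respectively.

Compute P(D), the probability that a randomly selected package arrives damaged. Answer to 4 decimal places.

0.1212

P(H4) = 1 − (0.08 + 0.09 + 0.1 + 0.17 + 0.18) = 0.38.
P(D) = P(D|H1)·P(H1) + P(D|H2)·P(H2) + P(D|H3)·P(H3) + P(D|H4)·P(H4) + P(D|H5)·P(H5) + P(D|H6)·P(H6)
      = 0.1282·0.08 + 0.1593·0.09 + 0.0511·0.1 + 0.064·0.38 + 0.1498·0.17 + 0.2316·0.18
      = 0.010256 + 0.014337 + 0.00511 + 0.02432 + 0.025466 + 0.041688 = 0.121177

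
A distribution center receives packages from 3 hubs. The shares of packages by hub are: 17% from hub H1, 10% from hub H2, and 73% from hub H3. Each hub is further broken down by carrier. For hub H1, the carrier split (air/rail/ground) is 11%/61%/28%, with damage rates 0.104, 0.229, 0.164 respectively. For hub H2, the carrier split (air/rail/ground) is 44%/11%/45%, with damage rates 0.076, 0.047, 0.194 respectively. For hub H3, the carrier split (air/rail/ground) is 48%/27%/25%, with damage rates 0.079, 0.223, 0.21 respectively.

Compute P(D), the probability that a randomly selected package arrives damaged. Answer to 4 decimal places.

0.1560

P(D|H1) = 0.11·0.104 + 0.61·0.229 + 0.28·0.164 = 0.01144 + 0.13969 + 0.04592 = 0.19705
P(D|H2) = 0.44·0.076 + 0.11·0.047 + 0.45·0.194 = 0.03344 + 0.00517 + 0.0873 = 0.12591
P(D|H3) = 0.48·0.079 + 0.27·0.223 + 0.25·0.21 = 0.03792 + 0.06021 + 0.0525 = 0.15063
By total probability over the outer partition,
P(D) = 0.17·0.19705 + 0.1·0.12591 + 0.73·0.15063
      = 0.0334985 + 0.012591 + 0.1099599 = 0.1560494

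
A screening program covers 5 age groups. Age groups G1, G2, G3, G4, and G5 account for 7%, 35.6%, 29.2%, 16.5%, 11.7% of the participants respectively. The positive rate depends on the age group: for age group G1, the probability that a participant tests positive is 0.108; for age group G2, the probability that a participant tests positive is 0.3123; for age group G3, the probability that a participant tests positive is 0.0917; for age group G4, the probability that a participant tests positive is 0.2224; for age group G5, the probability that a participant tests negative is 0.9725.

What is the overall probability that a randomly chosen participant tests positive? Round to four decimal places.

P(T|G5) = 1 − 0.9725 = 0.0275.
P(T) = P(T|G1)·P(G1) + P(T|G2)·P(G2) + P(T|G3)·P(G3) + P(T|G4)·P(G4) + P(T|G5)·P(G5)
      = 0.108·0.07 + 0.3123·0.356 + 0.0917·0.292 + 0.2224·0.165 + 0.0275·0.117
      = 0.00756 + 0.1111788 + 0.0267764 + 0.036696 + 0.0032175 = 0.1854287

0.1854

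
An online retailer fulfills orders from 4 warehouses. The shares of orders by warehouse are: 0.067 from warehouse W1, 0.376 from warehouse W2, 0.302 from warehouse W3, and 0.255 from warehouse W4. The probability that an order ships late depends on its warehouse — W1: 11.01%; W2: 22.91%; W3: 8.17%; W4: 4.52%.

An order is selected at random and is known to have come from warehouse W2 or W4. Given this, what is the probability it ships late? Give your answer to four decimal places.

0.1548

Let S = {W2, W4}.
P(S) = 0.376 + 0.255 = 0.631.
P(L ∩ S) = 0.2291·0.376 + 0.0452·0.255 = 0.0861416 + 0.011526 = 0.0976676.
P(L | S) = 0.0976676 / 0.631 = 0.154782…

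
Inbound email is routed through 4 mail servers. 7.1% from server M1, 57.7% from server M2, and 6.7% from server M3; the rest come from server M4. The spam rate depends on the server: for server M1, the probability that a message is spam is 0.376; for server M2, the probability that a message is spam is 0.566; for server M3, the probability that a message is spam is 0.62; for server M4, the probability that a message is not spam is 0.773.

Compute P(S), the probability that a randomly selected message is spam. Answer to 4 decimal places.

P(M4) = 1 − (0.071 + 0.577 + 0.067) = 0.285.
P(S|M4) = 1 − 0.773 = 0.227.
Summing over the partition,
P(S) = P(S|M1)·P(M1) + P(S|M2)·P(M2) + P(S|M3)·P(M3) + P(S|M4)·P(M4)
      = 0.376·0.071 + 0.566·0.577 + 0.62·0.067 + 0.227·0.285
      = 0.026696 + 0.326582 + 0.04154 + 0.064695 = 0.459513

0.4595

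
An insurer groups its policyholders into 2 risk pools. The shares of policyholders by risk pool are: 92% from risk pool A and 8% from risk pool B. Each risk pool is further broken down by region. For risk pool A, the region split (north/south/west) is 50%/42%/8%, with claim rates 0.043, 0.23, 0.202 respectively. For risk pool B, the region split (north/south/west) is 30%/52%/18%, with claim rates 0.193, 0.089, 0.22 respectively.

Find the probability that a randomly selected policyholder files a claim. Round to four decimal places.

P(C|A) = 0.5·0.043 + 0.42·0.23 + 0.08·0.202 = 0.0215 + 0.0966 + 0.01616 = 0.13426
P(C|B) = 0.3·0.193 + 0.52·0.089 + 0.18·0.22 = 0.0579 + 0.04628 + 0.0396 = 0.14378
Then overall,
P(C) = 0.92·0.13426 + 0.08·0.14378
      = 0.1235192 + 0.0115024 = 0.1350216

0.1350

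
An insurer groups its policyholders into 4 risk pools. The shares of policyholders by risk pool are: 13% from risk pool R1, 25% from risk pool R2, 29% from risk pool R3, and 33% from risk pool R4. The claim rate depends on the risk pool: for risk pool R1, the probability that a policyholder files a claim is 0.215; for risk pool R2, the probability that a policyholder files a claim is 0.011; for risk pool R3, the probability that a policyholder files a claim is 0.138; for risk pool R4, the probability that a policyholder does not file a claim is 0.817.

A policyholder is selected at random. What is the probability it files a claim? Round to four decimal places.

0.1311

P(C|R4) = 1 − 0.817 = 0.183.
P(C) = P(C|R1)·P(R1) + P(C|R2)·P(R2) + P(C|R3)·P(R3) + P(C|R4)·P(R4)
      = 0.215·0.13 + 0.011·0.25 + 0.138·0.29 + 0.183·0.33
      = 0.02795 + 0.00275 + 0.04002 + 0.06039 = 0.13111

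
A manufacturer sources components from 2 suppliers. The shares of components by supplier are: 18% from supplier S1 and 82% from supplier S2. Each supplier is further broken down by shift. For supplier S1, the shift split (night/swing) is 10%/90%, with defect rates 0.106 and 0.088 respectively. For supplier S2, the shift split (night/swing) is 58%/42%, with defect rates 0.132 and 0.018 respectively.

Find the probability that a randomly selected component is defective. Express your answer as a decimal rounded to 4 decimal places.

P(D|S1) = 0.1·0.106 + 0.9·0.088 = 0.0106 + 0.0792 = 0.0898
P(D|S2) = 0.58·0.132 + 0.42·0.018 = 0.07656 + 0.00756 = 0.08412
Then overall,
P(D) = 0.18·0.0898 + 0.82·0.08412
      = 0.016164 + 0.0689784 = 0.0851424

P(D) ≈ 0.0851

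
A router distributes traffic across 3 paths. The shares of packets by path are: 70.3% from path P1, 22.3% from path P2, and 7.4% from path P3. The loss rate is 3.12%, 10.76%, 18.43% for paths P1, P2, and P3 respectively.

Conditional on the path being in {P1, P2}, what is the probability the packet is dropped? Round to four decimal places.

Let S = {P1, P2}.
P(S) = 0.703 + 0.223 = 0.926.
P(L ∩ S) = 0.0312·0.703 + 0.1076·0.223 = 0.0219336 + 0.0239948 = 0.0459284.
P(L | S) = 0.0459284 / 0.926 = 0.049599…

0.0496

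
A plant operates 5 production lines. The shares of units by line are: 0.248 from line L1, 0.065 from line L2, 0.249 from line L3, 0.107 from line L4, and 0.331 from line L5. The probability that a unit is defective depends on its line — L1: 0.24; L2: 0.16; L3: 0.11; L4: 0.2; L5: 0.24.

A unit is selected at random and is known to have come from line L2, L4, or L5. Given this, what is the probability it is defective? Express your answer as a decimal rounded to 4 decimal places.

0.2212

Let S = {L2, L4, L5}.
P(S) = 0.065 + 0.107 + 0.331 = 0.503.
P(D ∩ S) = 0.16·0.065 + 0.2·0.107 + 0.24·0.331 = 0.0104 + 0.0214 + 0.07944 = 0.11124.
P(D | S) = 0.11124 / 0.503 = 0.221153…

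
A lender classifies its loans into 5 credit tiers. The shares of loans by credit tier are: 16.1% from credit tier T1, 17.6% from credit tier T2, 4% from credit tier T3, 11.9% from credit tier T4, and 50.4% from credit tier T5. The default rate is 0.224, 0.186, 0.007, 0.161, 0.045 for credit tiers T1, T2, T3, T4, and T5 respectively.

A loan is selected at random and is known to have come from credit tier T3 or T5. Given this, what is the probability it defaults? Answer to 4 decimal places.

0.0422

Let S = {T3, T5}.
P(S) = 0.04 + 0.504 = 0.544.
P(D ∩ S) = 0.007·0.04 + 0.045·0.504 = 0.00028 + 0.02268 = 0.02296.
P(D | S) = 0.02296 / 0.544 = 0.042206…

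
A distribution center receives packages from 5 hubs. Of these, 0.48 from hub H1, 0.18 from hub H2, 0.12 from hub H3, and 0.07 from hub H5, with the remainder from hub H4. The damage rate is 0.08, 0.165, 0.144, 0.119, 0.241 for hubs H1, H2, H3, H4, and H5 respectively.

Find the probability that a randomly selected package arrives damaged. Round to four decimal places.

P(D) ≈ 0.1201

P(H4) = 1 − (0.48 + 0.18 + 0.12 + 0.07) = 0.15.
By the law of total probability,
P(D) = P(D|H1)·P(H1) + P(D|H2)·P(H2) + P(D|H3)·P(H3) + P(D|H4)·P(H4) + P(D|H5)·P(H5)
      = 0.08·0.48 + 0.165·0.18 + 0.144·0.12 + 0.119·0.15 + 0.241·0.07
      = 0.0384 + 0.0297 + 0.01728 + 0.01785 + 0.01687 = 0.1201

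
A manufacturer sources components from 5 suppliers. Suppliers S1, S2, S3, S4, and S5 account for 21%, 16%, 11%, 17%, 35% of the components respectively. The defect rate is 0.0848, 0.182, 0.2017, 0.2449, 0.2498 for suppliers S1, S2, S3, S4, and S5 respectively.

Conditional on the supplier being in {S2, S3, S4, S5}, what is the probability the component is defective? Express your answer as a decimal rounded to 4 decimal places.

P(D|S) ≈ 0.2283

Let S = {S2, S3, S4, S5}.
P(S) = 0.16 + 0.11 + 0.17 + 0.35 = 0.79.
P(D ∩ S) = 0.182·0.16 + 0.2017·0.11 + 0.2449·0.17 + 0.2498·0.35 = 0.02912 + 0.022187 + 0.041633 + 0.08743 = 0.18037.
P(D | S) = 0.18037 / 0.79 = 0.228316…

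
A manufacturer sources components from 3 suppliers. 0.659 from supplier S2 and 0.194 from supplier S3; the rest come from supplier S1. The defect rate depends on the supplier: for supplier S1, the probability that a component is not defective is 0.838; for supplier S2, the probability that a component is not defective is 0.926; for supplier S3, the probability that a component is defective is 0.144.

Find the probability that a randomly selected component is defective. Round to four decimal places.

P(S1) = 1 − (0.659 + 0.194) = 0.147.
P(D|S1) = 1 − 0.838 = 0.162.
P(D|S2) = 1 − 0.926 = 0.074.
Using total probability over the partition,
P(D) = P(D|S1)·P(S1) + P(D|S2)·P(S2) + P(D|S3)·P(S3)
      = 0.162·0.147 + 0.074·0.659 + 0.144·0.194
      = 0.023814 + 0.048766 + 0.027936 = 0.100516

P(D) ≈ 0.1005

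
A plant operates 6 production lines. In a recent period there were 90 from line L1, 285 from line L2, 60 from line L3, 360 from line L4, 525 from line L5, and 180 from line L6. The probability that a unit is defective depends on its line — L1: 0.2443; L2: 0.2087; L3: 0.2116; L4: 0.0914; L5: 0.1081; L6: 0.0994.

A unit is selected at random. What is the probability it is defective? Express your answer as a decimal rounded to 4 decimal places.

Total: 90 + 285 + 60 + 360 + 525 + 180 = 1500.
P(L1) = 90/1500 = 0.06. P(L2) = 285/1500 = 0.19. P(L3) = 60/1500 = 0.04. P(L4) = 360/1500 = 0.24. P(L5) = 525/1500 = 0.35. P(L6) = 180/1500 = 0.12.
By the law of total probability,
P(D) = P(D|L1)·P(L1) + P(D|L2)·P(L2) + P(D|L3)·P(L3) + P(D|L4)·P(L4) + P(D|L5)·P(L5) + P(D|L6)·P(L6)
      = 0.2443·0.06 + 0.2087·0.19 + 0.2116·0.04 + 0.0914·0.24 + 0.1081·0.35 + 0.0994·0.12
      = 0.014658 + 0.039653 + 0.008464 + 0.021936 + 0.037835 + 0.011928 = 0.134474

P(D) ≈ 0.1345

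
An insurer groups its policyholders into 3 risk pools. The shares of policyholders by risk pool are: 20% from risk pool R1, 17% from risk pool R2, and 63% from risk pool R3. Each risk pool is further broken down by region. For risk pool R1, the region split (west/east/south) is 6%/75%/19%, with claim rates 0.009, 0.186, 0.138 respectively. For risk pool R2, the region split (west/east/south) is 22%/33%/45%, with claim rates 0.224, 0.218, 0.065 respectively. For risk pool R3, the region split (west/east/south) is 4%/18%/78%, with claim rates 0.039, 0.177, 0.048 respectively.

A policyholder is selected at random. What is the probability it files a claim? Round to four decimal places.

P(C) ≈ 0.1035

P(C|R1) = 0.06·0.009 + 0.75·0.186 + 0.19·0.138 = 0.00054 + 0.1395 + 0.02622 = 0.16626
P(C|R2) = 0.22·0.224 + 0.33·0.218 + 0.45·0.065 = 0.04928 + 0.07194 + 0.02925 = 0.15047
P(C|R3) = 0.04·0.039 + 0.18·0.177 + 0.78·0.048 = 0.00156 + 0.03186 + 0.03744 = 0.07086
By total probability over the outer partition,
P(C) = 0.2·0.16626 + 0.17·0.15047 + 0.63·0.07086
      = 0.033252 + 0.0255799 + 0.0446418 = 0.1034737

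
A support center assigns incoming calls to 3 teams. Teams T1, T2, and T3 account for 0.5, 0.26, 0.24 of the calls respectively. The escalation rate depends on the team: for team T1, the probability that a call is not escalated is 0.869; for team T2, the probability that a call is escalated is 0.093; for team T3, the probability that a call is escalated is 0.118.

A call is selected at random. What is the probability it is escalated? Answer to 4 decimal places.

P(E) ≈ 0.1180

P(E|T1) = 1 − 0.869 = 0.131.
Summing over the partition,
P(E) = P(E|T1)·P(T1) + P(E|T2)·P(T2) + P(E|T3)·P(T3)
      = 0.131·0.5 + 0.093·0.26 + 0.118·0.24
      = 0.0655 + 0.02418 + 0.02832 = 0.118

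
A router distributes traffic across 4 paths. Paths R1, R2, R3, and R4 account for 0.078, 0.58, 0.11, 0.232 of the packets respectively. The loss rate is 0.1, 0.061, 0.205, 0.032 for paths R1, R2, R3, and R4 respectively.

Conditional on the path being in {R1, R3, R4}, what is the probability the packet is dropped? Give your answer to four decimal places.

0.0899

Let S = {R1, R3, R4}.
P(S) = 0.078 + 0.11 + 0.232 = 0.42.
P(L ∩ S) = 0.1·0.078 + 0.205·0.11 + 0.032·0.232 = 0.0078 + 0.02255 + 0.007424 = 0.037774.
P(L | S) = 0.037774 / 0.42 = 0.089938…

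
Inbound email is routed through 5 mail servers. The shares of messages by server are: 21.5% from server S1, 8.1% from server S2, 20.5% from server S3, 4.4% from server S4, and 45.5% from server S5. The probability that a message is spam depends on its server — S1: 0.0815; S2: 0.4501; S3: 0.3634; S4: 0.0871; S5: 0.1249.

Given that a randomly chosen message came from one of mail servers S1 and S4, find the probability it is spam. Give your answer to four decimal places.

P(S|J) ≈ 0.0825

Let J = {S1, S4}.
P(J) = 0.215 + 0.044 = 0.259.
P(S ∩ J) = 0.0815·0.215 + 0.0871·0.044 = 0.0175225 + 0.0038324 = 0.0213549.
P(S | J) = 0.0213549 / 0.259 = 0.082451…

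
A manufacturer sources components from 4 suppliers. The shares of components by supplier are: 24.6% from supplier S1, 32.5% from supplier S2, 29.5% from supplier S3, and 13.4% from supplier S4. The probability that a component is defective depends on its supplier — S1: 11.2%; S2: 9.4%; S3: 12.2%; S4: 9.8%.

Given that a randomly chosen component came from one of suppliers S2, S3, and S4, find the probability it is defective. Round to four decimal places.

Let S = {S2, S3, S4}.
P(S) = 0.325 + 0.295 + 0.134 = 0.754.
P(D ∩ S) = 0.094·0.325 + 0.122·0.295 + 0.098·0.134 = 0.03055 + 0.03599 + 0.013132 = 0.079672.
P(D | S) = 0.079672 / 0.754 = 0.105666…

P(D|S) ≈ 0.1057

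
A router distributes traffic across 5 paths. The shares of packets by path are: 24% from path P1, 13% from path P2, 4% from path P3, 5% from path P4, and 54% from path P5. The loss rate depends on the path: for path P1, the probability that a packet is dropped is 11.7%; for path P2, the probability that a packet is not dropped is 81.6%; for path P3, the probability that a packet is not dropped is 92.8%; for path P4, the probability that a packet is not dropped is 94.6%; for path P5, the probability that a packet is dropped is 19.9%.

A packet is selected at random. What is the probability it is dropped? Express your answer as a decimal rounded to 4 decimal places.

P(L|P2) = 1 − 0.816 = 0.184.
P(L|P3) = 1 − 0.928 = 0.072.
P(L|P4) = 1 − 0.946 = 0.054.
Using total probability over the partition,
P(L) = P(L|P1)·P(P1) + P(L|P2)·P(P2) + P(L|P3)·P(P3) + P(L|P4)·P(P4) + P(L|P5)·P(P5)
      = 0.117·0.24 + 0.184·0.13 + 0.072·0.04 + 0.054·0.05 + 0.199·0.54
      = 0.02808 + 0.02392 + 0.00288 + 0.0027 + 0.10746 = 0.16504

0.1650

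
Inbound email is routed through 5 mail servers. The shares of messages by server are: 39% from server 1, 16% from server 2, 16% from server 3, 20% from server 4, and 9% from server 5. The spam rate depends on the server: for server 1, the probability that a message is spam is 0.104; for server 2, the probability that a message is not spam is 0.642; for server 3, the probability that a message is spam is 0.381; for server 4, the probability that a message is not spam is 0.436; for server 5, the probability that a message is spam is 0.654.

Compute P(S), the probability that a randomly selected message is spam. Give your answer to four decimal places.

P(S) ≈ 0.3305

P(S|2) = 1 − 0.642 = 0.358.
P(S|4) = 1 − 0.436 = 0.564.
Summing over the partition,
P(S) = P(S|1)·P(1) + P(S|2)·P(2) + P(S|3)·P(3) + P(S|4)·P(4) + P(S|5)·P(5)
      = 0.104·0.39 + 0.358·0.16 + 0.381·0.16 + 0.564·0.2 + 0.654·0.09
      = 0.04056 + 0.05728 + 0.06096 + 0.1128 + 0.05886 = 0.33046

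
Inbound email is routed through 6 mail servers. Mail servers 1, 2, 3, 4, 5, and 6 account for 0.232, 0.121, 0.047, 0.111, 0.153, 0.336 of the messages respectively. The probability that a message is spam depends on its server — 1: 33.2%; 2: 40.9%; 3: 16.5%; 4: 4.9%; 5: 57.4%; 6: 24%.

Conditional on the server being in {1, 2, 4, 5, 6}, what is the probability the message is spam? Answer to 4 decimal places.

0.3152

Let J = {1, 2, 4, 5, 6}.
P(J) = 0.232 + 0.121 + 0.111 + 0.153 + 0.336 = 0.953.
P(S ∩ J) = 0.332·0.232 + 0.409·0.121 + 0.049·0.111 + 0.574·0.153 + 0.24·0.336 = 0.077024 + 0.049489 + 0.005439 + 0.087822 + 0.08064 = 0.300414.
P(S | J) = 0.300414 / 0.953 = 0.315230…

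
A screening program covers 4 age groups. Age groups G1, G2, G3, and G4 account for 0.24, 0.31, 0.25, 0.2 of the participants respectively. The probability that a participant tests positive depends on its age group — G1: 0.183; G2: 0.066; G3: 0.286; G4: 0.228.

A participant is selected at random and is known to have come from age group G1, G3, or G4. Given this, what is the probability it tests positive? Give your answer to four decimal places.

Let S = {G1, G3, G4}.
P(S) = 0.24 + 0.25 + 0.2 = 0.69.
P(T ∩ S) = 0.183·0.24 + 0.286·0.25 + 0.228·0.2 = 0.04392 + 0.0715 + 0.0456 = 0.16102.
P(T | S) = 0.16102 / 0.69 = 0.233362…

P(T|S) ≈ 0.2334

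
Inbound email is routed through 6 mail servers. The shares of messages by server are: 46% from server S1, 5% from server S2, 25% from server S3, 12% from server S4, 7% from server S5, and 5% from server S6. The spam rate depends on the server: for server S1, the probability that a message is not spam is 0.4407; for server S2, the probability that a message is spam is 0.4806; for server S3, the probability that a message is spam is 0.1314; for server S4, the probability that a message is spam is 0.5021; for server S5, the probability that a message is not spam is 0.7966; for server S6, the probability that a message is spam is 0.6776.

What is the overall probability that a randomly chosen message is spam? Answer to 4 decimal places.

P(S|S1) = 1 − 0.4407 = 0.5593.
P(S|S5) = 1 − 0.7966 = 0.2034.
By the law of total probability,
P(S) = P(S|S1)·P(S1) + P(S|S2)·P(S2) + P(S|S3)·P(S3) + P(S|S4)·P(S4) + P(S|S5)·P(S5) + P(S|S6)·P(S6)
      = 0.5593·0.46 + 0.4806·0.05 + 0.1314·0.25 + 0.5021·0.12 + 0.2034·0.07 + 0.6776·0.05
      = 0.257278 + 0.02403 + 0.03285 + 0.060252 + 0.014238 + 0.03388 = 0.422528

0.4225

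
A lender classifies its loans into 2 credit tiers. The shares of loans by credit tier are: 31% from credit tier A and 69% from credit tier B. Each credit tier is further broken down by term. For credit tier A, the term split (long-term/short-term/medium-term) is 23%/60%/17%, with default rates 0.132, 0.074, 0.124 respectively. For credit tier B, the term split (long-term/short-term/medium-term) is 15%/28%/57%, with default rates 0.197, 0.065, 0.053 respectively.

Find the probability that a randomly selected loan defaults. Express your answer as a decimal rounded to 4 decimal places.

P(D) ≈ 0.0835

P(D|A) = 0.23·0.132 + 0.6·0.074 + 0.17·0.124 = 0.03036 + 0.0444 + 0.02108 = 0.09584
P(D|B) = 0.15·0.197 + 0.28·0.065 + 0.57·0.053 = 0.02955 + 0.0182 + 0.03021 = 0.07796
Then overall,
P(D) = 0.31·0.09584 + 0.69·0.07796
      = 0.0297104 + 0.0537924 = 0.0835028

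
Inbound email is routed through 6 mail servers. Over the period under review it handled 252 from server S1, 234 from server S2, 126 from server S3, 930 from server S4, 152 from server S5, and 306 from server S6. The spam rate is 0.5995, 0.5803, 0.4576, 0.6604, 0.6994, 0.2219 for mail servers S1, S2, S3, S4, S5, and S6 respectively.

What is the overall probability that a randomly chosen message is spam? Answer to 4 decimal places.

P(S) ≈ 0.5665

Total: 252 + 234 + 126 + 930 + 152 + 306 = 2000.
P(S1) = 252/2000 = 0.126. P(S2) = 234/2000 = 0.117. P(S3) = 126/2000 = 0.063. P(S4) = 930/2000 = 0.465. P(S5) = 152/2000 = 0.076. P(S6) = 306/2000 = 0.153.
Summing over the partition,
P(S) = P(S|S1)·P(S1) + P(S|S2)·P(S2) + P(S|S3)·P(S3) + P(S|S4)·P(S4) + P(S|S5)·P(S5) + P(S|S6)·P(S6)
      = 0.5995·0.126 + 0.5803·0.117 + 0.4576·0.063 + 0.6604·0.465 + 0.6994·0.076 + 0.2219·0.153
      = 0.075537 + 0.0678951 + 0.0288288 + 0.307086 + 0.0531544 + 0.0339507 = 0.566452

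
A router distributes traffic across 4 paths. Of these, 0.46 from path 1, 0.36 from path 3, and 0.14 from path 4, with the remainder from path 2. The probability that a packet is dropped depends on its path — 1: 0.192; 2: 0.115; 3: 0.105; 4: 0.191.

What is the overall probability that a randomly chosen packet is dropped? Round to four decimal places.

0.1575

P(2) = 1 − (0.46 + 0.36 + 0.14) = 0.04.
P(L) = P(L|1)·P(1) + P(L|2)·P(2) + P(L|3)·P(3) + P(L|4)·P(4)
      = 0.192·0.46 + 0.115·0.04 + 0.105·0.36 + 0.191·0.14
      = 0.08832 + 0.0046 + 0.0378 + 0.02674 = 0.15746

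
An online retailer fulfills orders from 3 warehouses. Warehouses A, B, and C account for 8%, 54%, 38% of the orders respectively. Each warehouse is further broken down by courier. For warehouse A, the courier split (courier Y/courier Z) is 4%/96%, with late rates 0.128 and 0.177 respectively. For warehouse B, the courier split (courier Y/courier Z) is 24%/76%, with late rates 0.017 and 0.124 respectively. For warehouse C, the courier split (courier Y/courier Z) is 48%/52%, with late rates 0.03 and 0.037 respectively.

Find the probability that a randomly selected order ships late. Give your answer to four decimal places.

P(L) ≈ 0.0799

P(L|A) = 0.04·0.128 + 0.96·0.177 = 0.00512 + 0.16992 = 0.17504
P(L|B) = 0.24·0.017 + 0.76·0.124 = 0.00408 + 0.09424 = 0.09832
P(L|C) = 0.48·0.03 + 0.52·0.037 = 0.0144 + 0.01924 = 0.03364
By total probability over the outer partition,
P(L) = 0.08·0.17504 + 0.54·0.09832 + 0.38·0.03364
      = 0.0140032 + 0.0530928 + 0.0127832 = 0.0798792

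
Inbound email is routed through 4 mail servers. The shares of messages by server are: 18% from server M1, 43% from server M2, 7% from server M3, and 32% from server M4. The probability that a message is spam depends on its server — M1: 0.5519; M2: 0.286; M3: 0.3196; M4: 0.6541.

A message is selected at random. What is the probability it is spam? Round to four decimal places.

Using total probability over the partition,
P(S) = P(S|M1)·P(M1) + P(S|M2)·P(M2) + P(S|M3)·P(M3) + P(S|M4)·P(M4)
      = 0.5519·0.18 + 0.286·0.43 + 0.3196·0.07 + 0.6541·0.32
      = 0.099342 + 0.12298 + 0.022372 + 0.209312 = 0.454006

0.4540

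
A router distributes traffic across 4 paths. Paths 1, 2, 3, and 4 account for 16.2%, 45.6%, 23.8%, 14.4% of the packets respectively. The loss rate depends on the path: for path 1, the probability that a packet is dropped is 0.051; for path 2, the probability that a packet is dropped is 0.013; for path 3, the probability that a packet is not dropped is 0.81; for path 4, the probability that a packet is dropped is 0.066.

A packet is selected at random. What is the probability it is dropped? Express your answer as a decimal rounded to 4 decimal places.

P(L) ≈ 0.0689

P(L|3) = 1 − 0.81 = 0.19.
P(L) = P(L|1)·P(1) + P(L|2)·P(2) + P(L|3)·P(3) + P(L|4)·P(4)
      = 0.051·0.162 + 0.013·0.456 + 0.19·0.238 + 0.066·0.144
      = 0.008262 + 0.005928 + 0.04522 + 0.009504 = 0.068914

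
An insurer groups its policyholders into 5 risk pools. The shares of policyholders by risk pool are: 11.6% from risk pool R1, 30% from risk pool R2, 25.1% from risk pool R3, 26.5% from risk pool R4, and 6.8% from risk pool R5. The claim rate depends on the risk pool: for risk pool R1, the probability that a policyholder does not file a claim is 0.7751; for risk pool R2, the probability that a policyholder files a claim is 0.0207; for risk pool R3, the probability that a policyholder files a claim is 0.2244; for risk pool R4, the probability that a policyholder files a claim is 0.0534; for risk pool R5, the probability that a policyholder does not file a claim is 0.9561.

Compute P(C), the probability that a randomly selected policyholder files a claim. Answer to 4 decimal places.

P(C) ≈ 0.1058

P(C|R1) = 1 − 0.7751 = 0.2249.
P(C|R5) = 1 − 0.9561 = 0.0439.
P(C) = P(C|R1)·P(R1) + P(C|R2)·P(R2) + P(C|R3)·P(R3) + P(C|R4)·P(R4) + P(C|R5)·P(R5)
      = 0.2249·0.116 + 0.0207·0.3 + 0.2244·0.251 + 0.0534·0.265 + 0.0439·0.068
      = 0.0260884 + 0.00621 + 0.0563244 + 0.014151 + 0.0029852 = 0.105759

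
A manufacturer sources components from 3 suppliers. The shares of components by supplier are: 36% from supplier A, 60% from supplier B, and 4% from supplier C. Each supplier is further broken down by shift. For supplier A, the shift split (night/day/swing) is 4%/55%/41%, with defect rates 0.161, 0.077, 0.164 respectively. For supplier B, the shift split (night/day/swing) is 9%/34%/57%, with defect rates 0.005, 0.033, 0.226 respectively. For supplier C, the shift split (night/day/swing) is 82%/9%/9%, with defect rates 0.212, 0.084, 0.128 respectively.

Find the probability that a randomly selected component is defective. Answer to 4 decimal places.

P(D|A) = 0.04·0.161 + 0.55·0.077 + 0.41·0.164 = 0.00644 + 0.04235 + 0.06724 = 0.11603
P(D|B) = 0.09·0.005 + 0.34·0.033 + 0.57·0.226 = 0.00045 + 0.01122 + 0.12882 = 0.14049
P(D|C) = 0.82·0.212 + 0.09·0.084 + 0.09·0.128 = 0.17384 + 0.00756 + 0.01152 = 0.19292
By total probability over the outer partition,
P(D) = 0.36·0.11603 + 0.6·0.14049 + 0.04·0.19292
      = 0.0417708 + 0.084294 + 0.0077168 = 0.1337816

P(D) ≈ 0.1338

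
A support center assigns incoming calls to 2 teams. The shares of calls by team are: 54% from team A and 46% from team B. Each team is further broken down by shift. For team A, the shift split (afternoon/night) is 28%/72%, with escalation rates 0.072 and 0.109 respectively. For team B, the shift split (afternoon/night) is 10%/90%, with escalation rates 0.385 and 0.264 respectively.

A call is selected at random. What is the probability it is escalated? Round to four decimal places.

P(E|A) = 0.28·0.072 + 0.72·0.109 = 0.02016 + 0.07848 = 0.09864
P(E|B) = 0.1·0.385 + 0.9·0.264 = 0.0385 + 0.2376 = 0.2761
Then overall,
P(E) = 0.54·0.09864 + 0.46·0.2761
      = 0.0532656 + 0.127006 = 0.1802716

0.1803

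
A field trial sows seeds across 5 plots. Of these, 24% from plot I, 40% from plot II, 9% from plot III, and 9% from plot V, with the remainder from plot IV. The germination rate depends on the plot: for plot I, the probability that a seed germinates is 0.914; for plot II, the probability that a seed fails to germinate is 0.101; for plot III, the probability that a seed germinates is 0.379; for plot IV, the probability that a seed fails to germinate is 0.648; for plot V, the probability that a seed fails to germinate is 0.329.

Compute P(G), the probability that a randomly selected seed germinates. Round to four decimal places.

0.7368

P(IV) = 1 − (0.24 + 0.4 + 0.09 + 0.09) = 0.18.
P(G|II) = 1 − 0.101 = 0.899.
P(G|IV) = 1 − 0.648 = 0.352.
P(G|V) = 1 − 0.329 = 0.671.
Summing over the partition,
P(G) = P(G|I)·P(I) + P(G|II)·P(II) + P(G|III)·P(III) + P(G|IV)·P(IV) + P(G|V)·P(V)
      = 0.914·0.24 + 0.899·0.4 + 0.379·0.09 + 0.352·0.18 + 0.671·0.09
      = 0.21936 + 0.3596 + 0.03411 + 0.06336 + 0.06039 = 0.73682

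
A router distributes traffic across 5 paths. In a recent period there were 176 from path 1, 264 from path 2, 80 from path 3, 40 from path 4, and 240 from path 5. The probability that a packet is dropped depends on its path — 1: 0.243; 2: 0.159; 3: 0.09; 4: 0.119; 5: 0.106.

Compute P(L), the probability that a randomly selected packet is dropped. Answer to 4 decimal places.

0.1527

Total: 176 + 264 + 80 + 40 + 240 = 800.
P(1) = 176/800 = 0.22. P(2) = 264/800 = 0.33. P(3) = 80/800 = 0.1. P(4) = 40/800 = 0.05. P(5) = 240/800 = 0.3.
Summing over the partition,
P(L) = P(L|1)·P(1) + P(L|2)·P(2) + P(L|3)·P(3) + P(L|4)·P(4) + P(L|5)·P(5)
      = 0.243·0.22 + 0.159·0.33 + 0.09·0.1 + 0.119·0.05 + 0.106·0.3
      = 0.05346 + 0.05247 + 0.009 + 0.00595 + 0.0318 = 0.15268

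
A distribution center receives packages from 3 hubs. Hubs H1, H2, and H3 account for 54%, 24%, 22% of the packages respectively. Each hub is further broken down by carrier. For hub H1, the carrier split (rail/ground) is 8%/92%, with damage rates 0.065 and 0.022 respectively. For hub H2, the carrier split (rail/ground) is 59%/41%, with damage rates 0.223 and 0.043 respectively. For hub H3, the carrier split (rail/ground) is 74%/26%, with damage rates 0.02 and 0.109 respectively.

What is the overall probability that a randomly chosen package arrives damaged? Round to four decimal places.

0.0590

P(D|H1) = 0.08·0.065 + 0.92·0.022 = 0.0052 + 0.02024 = 0.02544
P(D|H2) = 0.59·0.223 + 0.41·0.043 = 0.13157 + 0.01763 = 0.1492
P(D|H3) = 0.74·0.02 + 0.26·0.109 = 0.0148 + 0.02834 = 0.04314
Then overall,
P(D) = 0.54·0.02544 + 0.24·0.1492 + 0.22·0.04314
      = 0.0137376 + 0.035808 + 0.0094908 = 0.0590364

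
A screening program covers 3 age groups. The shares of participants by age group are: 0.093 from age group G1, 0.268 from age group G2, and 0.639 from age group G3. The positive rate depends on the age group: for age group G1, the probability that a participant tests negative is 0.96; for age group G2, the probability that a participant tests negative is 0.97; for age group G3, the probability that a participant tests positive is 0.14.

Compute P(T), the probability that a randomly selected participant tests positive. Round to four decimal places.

0.1012

P(T|G1) = 1 − 0.96 = 0.04.
P(T|G2) = 1 − 0.97 = 0.03.
P(T) = P(T|G1)·P(G1) + P(T|G2)·P(G2) + P(T|G3)·P(G3)
      = 0.04·0.093 + 0.03·0.268 + 0.14·0.639
      = 0.00372 + 0.00804 + 0.08946 = 0.10122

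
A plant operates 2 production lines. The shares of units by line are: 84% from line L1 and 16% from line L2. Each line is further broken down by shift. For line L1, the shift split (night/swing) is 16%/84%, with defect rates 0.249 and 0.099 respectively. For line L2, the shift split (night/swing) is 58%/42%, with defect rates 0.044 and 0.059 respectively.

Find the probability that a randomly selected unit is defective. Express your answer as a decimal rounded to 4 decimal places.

P(D|L1) = 0.16·0.249 + 0.84·0.099 = 0.03984 + 0.08316 = 0.123
P(D|L2) = 0.58·0.044 + 0.42·0.059 = 0.02552 + 0.02478 = 0.0503
Then overall,
P(D) = 0.84·0.123 + 0.16·0.0503
      = 0.10332 + 0.008048 = 0.111368

P(D) ≈ 0.1114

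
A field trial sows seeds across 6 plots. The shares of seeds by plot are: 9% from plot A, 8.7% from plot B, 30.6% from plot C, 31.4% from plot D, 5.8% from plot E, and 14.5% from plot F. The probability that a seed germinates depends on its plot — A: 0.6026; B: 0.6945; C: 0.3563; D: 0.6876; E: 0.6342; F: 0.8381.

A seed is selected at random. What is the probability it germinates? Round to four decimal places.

Using total probability over the partition,
P(G) = P(G|A)·P(A) + P(G|B)·P(B) + P(G|C)·P(C) + P(G|D)·P(D) + P(G|E)·P(E) + P(G|F)·P(F)
      = 0.6026·0.09 + 0.6945·0.087 + 0.3563·0.306 + 0.6876·0.314 + 0.6342·0.058 + 0.8381·0.145
      = 0.054234 + 0.0604215 + 0.1090278 + 0.2159064 + 0.0367836 + 0.1215245 = 0.5978978

P(G) ≈ 0.5979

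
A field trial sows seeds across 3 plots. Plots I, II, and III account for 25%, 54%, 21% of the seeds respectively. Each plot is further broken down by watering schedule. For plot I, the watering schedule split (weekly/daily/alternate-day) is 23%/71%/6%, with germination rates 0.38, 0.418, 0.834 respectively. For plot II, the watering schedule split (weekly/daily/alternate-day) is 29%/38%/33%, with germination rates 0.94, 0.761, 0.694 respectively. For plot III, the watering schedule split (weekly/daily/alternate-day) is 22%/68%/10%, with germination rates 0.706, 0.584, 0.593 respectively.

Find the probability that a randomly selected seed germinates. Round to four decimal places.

P(G|I) = 0.23·0.38 + 0.71·0.418 + 0.06·0.834 = 0.0874 + 0.29678 + 0.05004 = 0.43422
P(G|II) = 0.29·0.94 + 0.38·0.761 + 0.33·0.694 = 0.2726 + 0.28918 + 0.22902 = 0.7908
P(G|III) = 0.22·0.706 + 0.68·0.584 + 0.1·0.593 = 0.15532 + 0.39712 + 0.0593 = 0.61174
By total probability over the outer partition,
P(G) = 0.25·0.43422 + 0.54·0.7908 + 0.21·0.61174
      = 0.108555 + 0.427032 + 0.1284654 = 0.6640524

P(G) ≈ 0.6641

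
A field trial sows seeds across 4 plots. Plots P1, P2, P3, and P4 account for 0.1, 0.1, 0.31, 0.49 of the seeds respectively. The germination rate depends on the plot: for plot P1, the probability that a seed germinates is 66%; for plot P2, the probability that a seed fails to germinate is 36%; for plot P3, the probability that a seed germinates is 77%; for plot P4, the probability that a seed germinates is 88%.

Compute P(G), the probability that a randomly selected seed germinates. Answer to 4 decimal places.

0.7999

P(G|P2) = 1 − 0.36 = 0.64.
Using total probability over the partition,
P(G) = P(G|P1)·P(P1) + P(G|P2)·P(P2) + P(G|P3)·P(P3) + P(G|P4)·P(P4)
      = 0.66·0.1 + 0.64·0.1 + 0.77·0.31 + 0.88·0.49
      = 0.066 + 0.064 + 0.2387 + 0.4312 = 0.7999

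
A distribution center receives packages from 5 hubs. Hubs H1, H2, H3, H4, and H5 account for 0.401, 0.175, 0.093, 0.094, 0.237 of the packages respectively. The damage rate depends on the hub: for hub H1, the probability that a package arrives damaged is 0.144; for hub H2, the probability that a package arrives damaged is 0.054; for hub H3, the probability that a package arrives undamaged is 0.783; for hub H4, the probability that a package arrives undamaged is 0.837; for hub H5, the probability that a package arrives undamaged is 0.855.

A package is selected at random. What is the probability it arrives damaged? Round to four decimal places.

P(D|H3) = 1 − 0.783 = 0.217.
P(D|H4) = 1 − 0.837 = 0.163.
P(D|H5) = 1 − 0.855 = 0.145.
Using total probability over the partition,
P(D) = P(D|H1)·P(H1) + P(D|H2)·P(H2) + P(D|H3)·P(H3) + P(D|H4)·P(H4) + P(D|H5)·P(H5)
      = 0.144·0.401 + 0.054·0.175 + 0.217·0.093 + 0.163·0.094 + 0.145·0.237
      = 0.057744 + 0.00945 + 0.020181 + 0.015322 + 0.034365 = 0.137062

P(D) ≈ 0.1371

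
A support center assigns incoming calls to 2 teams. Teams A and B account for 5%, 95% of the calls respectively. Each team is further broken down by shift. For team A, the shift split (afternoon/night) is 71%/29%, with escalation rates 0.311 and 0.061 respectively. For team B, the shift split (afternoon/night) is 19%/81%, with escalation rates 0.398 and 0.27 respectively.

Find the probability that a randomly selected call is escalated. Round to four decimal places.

P(E|A) = 0.71·0.311 + 0.29·0.061 = 0.22081 + 0.01769 = 0.2385
P(E|B) = 0.19·0.398 + 0.81·0.27 = 0.07562 + 0.2187 = 0.29432
Then overall,
P(E) = 0.05·0.2385 + 0.95·0.29432
      = 0.011925 + 0.279604 = 0.291529

P(E) ≈ 0.2915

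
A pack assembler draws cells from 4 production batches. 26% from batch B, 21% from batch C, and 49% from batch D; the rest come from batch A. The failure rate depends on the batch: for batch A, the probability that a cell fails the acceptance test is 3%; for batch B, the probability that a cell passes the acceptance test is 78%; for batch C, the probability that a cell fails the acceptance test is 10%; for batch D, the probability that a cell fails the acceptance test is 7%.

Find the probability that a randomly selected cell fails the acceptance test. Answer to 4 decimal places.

P(A) = 1 − (0.26 + 0.21 + 0.49) = 0.04.
P(F|B) = 1 − 0.78 = 0.22.
P(F) = P(F|A)·P(A) + P(F|B)·P(B) + P(F|C)·P(C) + P(F|D)·P(D)
      = 0.03·0.04 + 0.22·0.26 + 0.1·0.21 + 0.07·0.49
      = 0.0012 + 0.0572 + 0.021 + 0.0343 = 0.1137

0.1137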